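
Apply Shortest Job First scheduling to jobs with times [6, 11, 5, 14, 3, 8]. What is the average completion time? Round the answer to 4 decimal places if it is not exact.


SJF order (ascending): [3, 5, 6, 8, 11, 14]
Completion times:
  Job 1: burst=3, C=3
  Job 2: burst=5, C=8
  Job 3: burst=6, C=14
  Job 4: burst=8, C=22
  Job 5: burst=11, C=33
  Job 6: burst=14, C=47
Average completion = 127/6 = 21.1667

21.1667


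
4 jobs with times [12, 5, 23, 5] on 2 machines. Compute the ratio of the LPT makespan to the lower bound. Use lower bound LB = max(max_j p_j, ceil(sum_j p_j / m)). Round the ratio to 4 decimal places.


LPT order: [23, 12, 5, 5]
Machine loads after assignment: [23, 22]
LPT makespan = 23
Lower bound = max(max_job, ceil(total/2)) = max(23, 23) = 23
Ratio = 23 / 23 = 1.0

1.0


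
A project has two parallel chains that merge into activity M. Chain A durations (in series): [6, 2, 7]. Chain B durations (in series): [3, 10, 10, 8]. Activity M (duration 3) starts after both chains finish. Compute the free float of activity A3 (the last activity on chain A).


ES(A3) = sum of predecessors on chain A = 8
EF(A3) = ES + duration = 8 + 7 = 15
Successor of A3 is M. ES(M) = max(sum(A), sum(B)) = max(15, 31) = 31
Free float = ES(successor) - EF(current) = 31 - 15 = 16

16


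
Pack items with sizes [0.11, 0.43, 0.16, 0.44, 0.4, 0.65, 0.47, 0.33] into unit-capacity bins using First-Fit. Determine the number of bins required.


Place items sequentially using First-Fit:
  Item 0.11 -> new Bin 1
  Item 0.43 -> Bin 1 (now 0.54)
  Item 0.16 -> Bin 1 (now 0.7)
  Item 0.44 -> new Bin 2
  Item 0.4 -> Bin 2 (now 0.84)
  Item 0.65 -> new Bin 3
  Item 0.47 -> new Bin 4
  Item 0.33 -> Bin 3 (now 0.98)
Total bins used = 4

4


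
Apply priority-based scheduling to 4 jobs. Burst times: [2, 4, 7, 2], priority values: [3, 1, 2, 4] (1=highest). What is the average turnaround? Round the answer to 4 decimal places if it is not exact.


Sort by priority (ascending = highest first):
Order: [(1, 4), (2, 7), (3, 2), (4, 2)]
Completion times:
  Priority 1, burst=4, C=4
  Priority 2, burst=7, C=11
  Priority 3, burst=2, C=13
  Priority 4, burst=2, C=15
Average turnaround = 43/4 = 10.75

10.75


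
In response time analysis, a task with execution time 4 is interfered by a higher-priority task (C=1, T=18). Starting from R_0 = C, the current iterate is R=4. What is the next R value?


R_next = C + ceil(R_prev / T_hp) * C_hp
ceil(4 / 18) = ceil(0.2222) = 1
Interference = 1 * 1 = 1
R_next = 4 + 1 = 5

5


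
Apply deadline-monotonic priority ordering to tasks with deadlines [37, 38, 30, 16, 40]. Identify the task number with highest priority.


Sort tasks by relative deadline (ascending):
  Task 4: deadline = 16
  Task 3: deadline = 30
  Task 1: deadline = 37
  Task 2: deadline = 38
  Task 5: deadline = 40
Priority order (highest first): [4, 3, 1, 2, 5]
Highest priority task = 4

4


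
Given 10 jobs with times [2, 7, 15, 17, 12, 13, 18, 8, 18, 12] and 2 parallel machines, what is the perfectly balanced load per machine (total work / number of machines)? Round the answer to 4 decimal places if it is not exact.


Total processing time = 2 + 7 + 15 + 17 + 12 + 13 + 18 + 8 + 18 + 12 = 122
Number of machines = 2
Ideal balanced load = 122 / 2 = 61.0

61.0


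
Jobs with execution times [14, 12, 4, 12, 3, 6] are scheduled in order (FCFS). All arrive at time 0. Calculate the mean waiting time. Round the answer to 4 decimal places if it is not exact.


FCFS order (as given): [14, 12, 4, 12, 3, 6]
Waiting times:
  Job 1: wait = 0
  Job 2: wait = 14
  Job 3: wait = 26
  Job 4: wait = 30
  Job 5: wait = 42
  Job 6: wait = 45
Sum of waiting times = 157
Average waiting time = 157/6 = 26.1667

26.1667


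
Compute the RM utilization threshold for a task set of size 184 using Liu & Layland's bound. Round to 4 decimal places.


Compute 2^(1/184) = 1.0037742087
Subtract 1: 1.0037742087 - 1 = 0.0037742087
Multiply by n: 184 * 0.0037742087 = 0.6944544008
Round to 4 dp: 0.6945

0.6945


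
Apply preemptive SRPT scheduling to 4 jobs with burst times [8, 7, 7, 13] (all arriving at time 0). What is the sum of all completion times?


Since all jobs arrive at t=0, SRPT equals SPT ordering.
SPT order: [7, 7, 8, 13]
Completion times:
  Job 1: p=7, C=7
  Job 2: p=7, C=14
  Job 3: p=8, C=22
  Job 4: p=13, C=35
Total completion time = 7 + 14 + 22 + 35 = 78

78


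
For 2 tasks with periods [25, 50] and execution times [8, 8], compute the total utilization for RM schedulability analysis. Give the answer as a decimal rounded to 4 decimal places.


Compute individual utilizations (exact fractions):
  Task 1: C/T = 8/25 (approx. 0.32)
  Task 2: C/T = 8/50 = 4/25 (approx. 0.16)
Total utilization U = 8/25 + 4/25 = 12/25
Rounded to 4 decimal places: U = 0.4800
RM (Liu & Layland) bound for 2 tasks = 0.828427; compare with U = 12/25 (approx. 0.480000)
U <= bound, so schedulable by RM sufficient condition.

0.4800


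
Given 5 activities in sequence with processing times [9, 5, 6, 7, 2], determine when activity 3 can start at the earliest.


Activity 3 starts after activities 1 through 2 complete.
Predecessor durations: [9, 5]
ES = 9 + 5 = 14

14


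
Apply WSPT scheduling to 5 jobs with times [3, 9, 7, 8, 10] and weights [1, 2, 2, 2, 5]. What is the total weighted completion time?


Compute p/w ratios and sort ascending (WSPT): [(10, 5), (3, 1), (7, 2), (8, 2), (9, 2)]
Compute weighted completion times:
  Job (p=10,w=5): C=10, w*C=5*10=50
  Job (p=3,w=1): C=13, w*C=1*13=13
  Job (p=7,w=2): C=20, w*C=2*20=40
  Job (p=8,w=2): C=28, w*C=2*28=56
  Job (p=9,w=2): C=37, w*C=2*37=74
Total weighted completion time = 233

233


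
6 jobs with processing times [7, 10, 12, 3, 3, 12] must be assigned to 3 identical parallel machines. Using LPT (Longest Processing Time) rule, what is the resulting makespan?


Sort jobs in decreasing order (LPT): [12, 12, 10, 7, 3, 3]
Assign each job to the least loaded machine:
  Machine 1: jobs [12, 3], load = 15
  Machine 2: jobs [12, 3], load = 15
  Machine 3: jobs [10, 7], load = 17
Makespan = max load = 17

17


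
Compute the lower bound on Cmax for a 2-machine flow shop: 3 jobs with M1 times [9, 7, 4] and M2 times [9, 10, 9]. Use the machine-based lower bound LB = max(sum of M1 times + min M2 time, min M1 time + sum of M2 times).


LB1 = sum(M1 times) + min(M2 times) = 20 + 9 = 29
LB2 = min(M1 times) + sum(M2 times) = 4 + 28 = 32
Lower bound = max(LB1, LB2) = max(29, 32) = 32

32


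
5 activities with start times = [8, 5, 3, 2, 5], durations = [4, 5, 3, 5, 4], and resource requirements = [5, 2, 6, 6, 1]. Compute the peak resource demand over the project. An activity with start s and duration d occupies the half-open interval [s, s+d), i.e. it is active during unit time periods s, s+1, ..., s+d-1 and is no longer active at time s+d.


Each activity i is active on [start_i, start_i + duration_i).
Compute total resource usage per time slot:
  t=0: active resources = [], total = 0
  t=1: active resources = [], total = 0
  t=2: active resources = [6], total = 6
  t=3: active resources = [6, 6], total = 12
  t=4: active resources = [6, 6], total = 12
  t=5: active resources = [2, 6, 6, 1], total = 15
  t=6: active resources = [2, 6, 1], total = 9
  t=7: active resources = [2, 1], total = 3
  t=8: active resources = [5, 2, 1], total = 8
  t=9: active resources = [5, 2], total = 7
  t=10: active resources = [5], total = 5
  t=11: active resources = [5], total = 5
Peak resource demand = 15

15


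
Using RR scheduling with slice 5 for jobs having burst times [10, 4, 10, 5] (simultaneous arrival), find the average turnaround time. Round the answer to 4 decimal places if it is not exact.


Time quantum = 5
Execution trace:
  J1 runs 5 units, time = 5
  J2 runs 4 units, time = 9
  J3 runs 5 units, time = 14
  J4 runs 5 units, time = 19
  J1 runs 5 units, time = 24
  J3 runs 5 units, time = 29
Finish times: [24, 9, 29, 19]
Average turnaround = 81/4 = 20.25

20.25


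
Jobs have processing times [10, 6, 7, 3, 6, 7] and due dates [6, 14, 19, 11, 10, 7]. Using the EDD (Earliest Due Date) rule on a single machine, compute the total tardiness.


Sort by due date (EDD order): [(10, 6), (7, 7), (6, 10), (3, 11), (6, 14), (7, 19)]
Compute completion times and tardiness:
  Job 1: p=10, d=6, C=10, tardiness=max(0,10-6)=4
  Job 2: p=7, d=7, C=17, tardiness=max(0,17-7)=10
  Job 3: p=6, d=10, C=23, tardiness=max(0,23-10)=13
  Job 4: p=3, d=11, C=26, tardiness=max(0,26-11)=15
  Job 5: p=6, d=14, C=32, tardiness=max(0,32-14)=18
  Job 6: p=7, d=19, C=39, tardiness=max(0,39-19)=20
Total tardiness = 80

80


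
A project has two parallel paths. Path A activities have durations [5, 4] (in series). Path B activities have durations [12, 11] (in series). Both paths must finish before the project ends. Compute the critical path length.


Path A total = 5 + 4 = 9
Path B total = 12 + 11 = 23
Critical path = longest path = max(9, 23) = 23

23


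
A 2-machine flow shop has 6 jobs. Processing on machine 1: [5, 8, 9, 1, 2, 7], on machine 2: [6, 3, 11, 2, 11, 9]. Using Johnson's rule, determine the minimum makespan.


Apply Johnson's rule:
  Group 1 (a <= b): [(4, 1, 2), (5, 2, 11), (1, 5, 6), (6, 7, 9), (3, 9, 11)]
  Group 2 (a > b): [(2, 8, 3)]
Optimal job order: [4, 5, 1, 6, 3, 2]
Schedule:
  Job 4: M1 done at 1, M2 done at 3
  Job 5: M1 done at 3, M2 done at 14
  Job 1: M1 done at 8, M2 done at 20
  Job 6: M1 done at 15, M2 done at 29
  Job 3: M1 done at 24, M2 done at 40
  Job 2: M1 done at 32, M2 done at 43
Makespan = 43

43


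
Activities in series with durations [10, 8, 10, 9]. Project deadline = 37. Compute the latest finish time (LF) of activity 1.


LF(activity 1) = deadline - sum of successor durations
Successors: activities 2 through 4 with durations [8, 10, 9]
Sum of successor durations = 27
LF = 37 - 27 = 10

10


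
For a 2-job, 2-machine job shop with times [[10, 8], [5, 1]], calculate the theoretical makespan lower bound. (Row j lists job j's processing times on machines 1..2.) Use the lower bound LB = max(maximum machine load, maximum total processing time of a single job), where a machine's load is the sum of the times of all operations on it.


Machine loads:
  Machine 1: 10 + 5 = 15
  Machine 2: 8 + 1 = 9
Max machine load = 15
Job totals:
  Job 1: 18
  Job 2: 6
Max job total = 18
Lower bound = max(15, 18) = 18

18


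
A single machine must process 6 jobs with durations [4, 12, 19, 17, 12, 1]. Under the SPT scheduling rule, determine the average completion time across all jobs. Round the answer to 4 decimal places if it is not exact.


Sort jobs by processing time (SPT order): [1, 4, 12, 12, 17, 19]
Compute completion times sequentially:
  Job 1: processing = 1, completes at 1
  Job 2: processing = 4, completes at 5
  Job 3: processing = 12, completes at 17
  Job 4: processing = 12, completes at 29
  Job 5: processing = 17, completes at 46
  Job 6: processing = 19, completes at 65
Sum of completion times = 163
Average completion time = 163/6 = 27.1667

27.1667


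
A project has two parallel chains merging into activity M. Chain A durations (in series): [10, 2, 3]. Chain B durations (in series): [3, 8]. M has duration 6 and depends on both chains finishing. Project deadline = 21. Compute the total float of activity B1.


Forward pass: ES(B1) = sum of predecessors on chain B = 0
EF = ES + duration = 0 + 3 = 3
Backward pass: LF(M) = deadline = 21; LS(M) = 21 - 6 = 15
LF(B1) = LS(M) - sum(successors on chain B) = 15 - 8 = 7
LS = LF - duration = 7 - 3 = 4
Total float = LS - ES = 4 - 0 = 4

4


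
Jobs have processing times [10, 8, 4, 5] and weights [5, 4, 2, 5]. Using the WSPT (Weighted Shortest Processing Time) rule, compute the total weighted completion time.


Compute p/w ratios and sort ascending (WSPT): [(5, 5), (10, 5), (8, 4), (4, 2)]
Compute weighted completion times:
  Job (p=5,w=5): C=5, w*C=5*5=25
  Job (p=10,w=5): C=15, w*C=5*15=75
  Job (p=8,w=4): C=23, w*C=4*23=92
  Job (p=4,w=2): C=27, w*C=2*27=54
Total weighted completion time = 246

246


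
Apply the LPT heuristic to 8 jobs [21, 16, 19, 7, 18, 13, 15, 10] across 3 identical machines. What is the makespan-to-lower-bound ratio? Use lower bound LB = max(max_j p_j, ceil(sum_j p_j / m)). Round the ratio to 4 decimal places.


LPT order: [21, 19, 18, 16, 15, 13, 10, 7]
Machine loads after assignment: [44, 41, 34]
LPT makespan = 44
Lower bound = max(max_job, ceil(total/3)) = max(21, 40) = 40
Ratio = 44 / 40 = 1.1

1.1


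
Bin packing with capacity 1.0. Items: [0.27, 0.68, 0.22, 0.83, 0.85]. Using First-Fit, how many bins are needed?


Place items sequentially using First-Fit:
  Item 0.27 -> new Bin 1
  Item 0.68 -> Bin 1 (now 0.95)
  Item 0.22 -> new Bin 2
  Item 0.83 -> new Bin 3
  Item 0.85 -> new Bin 4
Total bins used = 4

4


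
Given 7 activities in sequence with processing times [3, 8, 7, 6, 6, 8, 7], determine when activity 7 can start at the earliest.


Activity 7 starts after activities 1 through 6 complete.
Predecessor durations: [3, 8, 7, 6, 6, 8]
ES = 3 + 8 + 7 + 6 + 6 + 8 = 38

38


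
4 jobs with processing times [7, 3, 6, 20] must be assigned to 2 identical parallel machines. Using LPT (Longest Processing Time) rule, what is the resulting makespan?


Sort jobs in decreasing order (LPT): [20, 7, 6, 3]
Assign each job to the least loaded machine:
  Machine 1: jobs [20], load = 20
  Machine 2: jobs [7, 6, 3], load = 16
Makespan = max load = 20

20


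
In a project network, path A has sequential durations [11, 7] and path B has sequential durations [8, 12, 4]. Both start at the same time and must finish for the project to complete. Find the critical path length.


Path A total = 11 + 7 = 18
Path B total = 8 + 12 + 4 = 24
Critical path = longest path = max(18, 24) = 24

24


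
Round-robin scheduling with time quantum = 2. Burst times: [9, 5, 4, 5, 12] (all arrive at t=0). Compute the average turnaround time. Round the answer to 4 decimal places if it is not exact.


Time quantum = 2
Execution trace:
  J1 runs 2 units, time = 2
  J2 runs 2 units, time = 4
  J3 runs 2 units, time = 6
  J4 runs 2 units, time = 8
  J5 runs 2 units, time = 10
  J1 runs 2 units, time = 12
  J2 runs 2 units, time = 14
  J3 runs 2 units, time = 16
  J4 runs 2 units, time = 18
  J5 runs 2 units, time = 20
  J1 runs 2 units, time = 22
  J2 runs 1 units, time = 23
  J4 runs 1 units, time = 24
  J5 runs 2 units, time = 26
  J1 runs 2 units, time = 28
  J5 runs 2 units, time = 30
  J1 runs 1 units, time = 31
  J5 runs 2 units, time = 33
  J5 runs 2 units, time = 35
Finish times: [31, 23, 16, 24, 35]
Average turnaround = 129/5 = 25.8

25.8


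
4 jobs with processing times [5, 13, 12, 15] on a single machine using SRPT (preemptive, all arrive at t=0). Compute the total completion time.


Since all jobs arrive at t=0, SRPT equals SPT ordering.
SPT order: [5, 12, 13, 15]
Completion times:
  Job 1: p=5, C=5
  Job 2: p=12, C=17
  Job 3: p=13, C=30
  Job 4: p=15, C=45
Total completion time = 5 + 17 + 30 + 45 = 97

97


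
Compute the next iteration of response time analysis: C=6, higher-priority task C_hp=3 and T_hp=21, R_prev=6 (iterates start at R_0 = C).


R_next = C + ceil(R_prev / T_hp) * C_hp
ceil(6 / 21) = ceil(0.2857) = 1
Interference = 1 * 3 = 3
R_next = 6 + 3 = 9

9


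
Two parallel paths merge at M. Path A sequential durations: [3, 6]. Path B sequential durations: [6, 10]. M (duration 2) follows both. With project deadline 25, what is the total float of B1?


Forward pass: ES(B1) = sum of predecessors on chain B = 0
EF = ES + duration = 0 + 6 = 6
Backward pass: LF(M) = deadline = 25; LS(M) = 25 - 2 = 23
LF(B1) = LS(M) - sum(successors on chain B) = 23 - 10 = 13
LS = LF - duration = 13 - 6 = 7
Total float = LS - ES = 7 - 0 = 7

7


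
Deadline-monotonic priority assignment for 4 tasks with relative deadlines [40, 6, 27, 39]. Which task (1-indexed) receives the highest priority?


Sort tasks by relative deadline (ascending):
  Task 2: deadline = 6
  Task 3: deadline = 27
  Task 4: deadline = 39
  Task 1: deadline = 40
Priority order (highest first): [2, 3, 4, 1]
Highest priority task = 2

2


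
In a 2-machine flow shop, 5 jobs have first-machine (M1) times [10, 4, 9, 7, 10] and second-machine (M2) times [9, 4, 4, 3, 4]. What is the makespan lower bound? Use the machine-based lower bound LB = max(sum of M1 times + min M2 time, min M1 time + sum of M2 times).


LB1 = sum(M1 times) + min(M2 times) = 40 + 3 = 43
LB2 = min(M1 times) + sum(M2 times) = 4 + 24 = 28
Lower bound = max(LB1, LB2) = max(43, 28) = 43

43


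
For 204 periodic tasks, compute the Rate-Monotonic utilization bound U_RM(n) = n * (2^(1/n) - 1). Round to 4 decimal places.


Compute 2^(1/204) = 1.0034035593
Subtract 1: 1.0034035593 - 1 = 0.0034035593
Multiply by n: 204 * 0.0034035593 = 0.6943260972
Round to 4 dp: 0.6943

0.6943


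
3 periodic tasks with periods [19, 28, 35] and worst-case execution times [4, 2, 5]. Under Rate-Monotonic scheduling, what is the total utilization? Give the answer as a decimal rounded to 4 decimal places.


Compute individual utilizations (exact fractions):
  Task 1: C/T = 4/19 (approx. 0.2105)
  Task 2: C/T = 2/28 = 1/14 (approx. 0.0714)
  Task 3: C/T = 5/35 = 1/7 (approx. 0.1429)
Total utilization U = 4/19 + 1/14 + 1/7 = 113/266
Rounded to 4 decimal places: U = 0.4248
RM (Liu & Layland) bound for 3 tasks = 0.779763; compare with U = 113/266 (approx. 0.424812)
U <= bound, so schedulable by RM sufficient condition.

0.4248


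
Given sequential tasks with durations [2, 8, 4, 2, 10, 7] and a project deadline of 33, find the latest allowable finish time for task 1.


LF(activity 1) = deadline - sum of successor durations
Successors: activities 2 through 6 with durations [8, 4, 2, 10, 7]
Sum of successor durations = 31
LF = 33 - 31 = 2

2


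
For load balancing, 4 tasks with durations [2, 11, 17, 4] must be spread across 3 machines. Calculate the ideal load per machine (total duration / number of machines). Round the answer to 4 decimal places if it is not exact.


Total processing time = 2 + 11 + 17 + 4 = 34
Number of machines = 3
Ideal balanced load = 34 / 3 = 11.3333

11.3333


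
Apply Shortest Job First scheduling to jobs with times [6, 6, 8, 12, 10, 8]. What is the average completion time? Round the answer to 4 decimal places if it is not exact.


SJF order (ascending): [6, 6, 8, 8, 10, 12]
Completion times:
  Job 1: burst=6, C=6
  Job 2: burst=6, C=12
  Job 3: burst=8, C=20
  Job 4: burst=8, C=28
  Job 5: burst=10, C=38
  Job 6: burst=12, C=50
Average completion = 154/6 = 25.6667

25.6667


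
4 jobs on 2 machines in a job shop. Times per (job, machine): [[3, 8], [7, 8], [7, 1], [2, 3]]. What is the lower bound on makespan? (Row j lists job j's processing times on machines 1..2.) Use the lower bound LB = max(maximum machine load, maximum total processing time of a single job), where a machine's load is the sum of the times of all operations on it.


Machine loads:
  Machine 1: 3 + 7 + 7 + 2 = 19
  Machine 2: 8 + 8 + 1 + 3 = 20
Max machine load = 20
Job totals:
  Job 1: 11
  Job 2: 15
  Job 3: 8
  Job 4: 5
Max job total = 15
Lower bound = max(20, 15) = 20

20


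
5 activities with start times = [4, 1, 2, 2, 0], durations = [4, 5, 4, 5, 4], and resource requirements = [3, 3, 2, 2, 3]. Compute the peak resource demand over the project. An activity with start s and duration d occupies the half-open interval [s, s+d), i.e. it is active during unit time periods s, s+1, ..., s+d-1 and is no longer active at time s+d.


Each activity i is active on [start_i, start_i + duration_i).
Compute total resource usage per time slot:
  t=0: active resources = [3], total = 3
  t=1: active resources = [3, 3], total = 6
  t=2: active resources = [3, 2, 2, 3], total = 10
  t=3: active resources = [3, 2, 2, 3], total = 10
  t=4: active resources = [3, 3, 2, 2], total = 10
  t=5: active resources = [3, 3, 2, 2], total = 10
  t=6: active resources = [3, 2], total = 5
  t=7: active resources = [3], total = 3
Peak resource demand = 10

10


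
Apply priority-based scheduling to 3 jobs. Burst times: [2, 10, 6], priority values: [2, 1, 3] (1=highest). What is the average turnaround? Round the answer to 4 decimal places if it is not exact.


Sort by priority (ascending = highest first):
Order: [(1, 10), (2, 2), (3, 6)]
Completion times:
  Priority 1, burst=10, C=10
  Priority 2, burst=2, C=12
  Priority 3, burst=6, C=18
Average turnaround = 40/3 = 13.3333

13.3333


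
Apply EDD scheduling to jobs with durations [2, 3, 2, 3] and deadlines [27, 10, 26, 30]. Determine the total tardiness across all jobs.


Sort by due date (EDD order): [(3, 10), (2, 26), (2, 27), (3, 30)]
Compute completion times and tardiness:
  Job 1: p=3, d=10, C=3, tardiness=max(0,3-10)=0
  Job 2: p=2, d=26, C=5, tardiness=max(0,5-26)=0
  Job 3: p=2, d=27, C=7, tardiness=max(0,7-27)=0
  Job 4: p=3, d=30, C=10, tardiness=max(0,10-30)=0
Total tardiness = 0

0


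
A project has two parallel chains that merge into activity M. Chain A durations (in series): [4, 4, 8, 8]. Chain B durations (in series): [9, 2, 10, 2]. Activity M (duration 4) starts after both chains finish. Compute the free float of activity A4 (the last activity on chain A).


ES(A4) = sum of predecessors on chain A = 16
EF(A4) = ES + duration = 16 + 8 = 24
Successor of A4 is M. ES(M) = max(sum(A), sum(B)) = max(24, 23) = 24
Free float = ES(successor) - EF(current) = 24 - 24 = 0

0


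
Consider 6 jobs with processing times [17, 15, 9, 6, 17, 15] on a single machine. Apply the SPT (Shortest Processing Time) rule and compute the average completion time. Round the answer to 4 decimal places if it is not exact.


Sort jobs by processing time (SPT order): [6, 9, 15, 15, 17, 17]
Compute completion times sequentially:
  Job 1: processing = 6, completes at 6
  Job 2: processing = 9, completes at 15
  Job 3: processing = 15, completes at 30
  Job 4: processing = 15, completes at 45
  Job 5: processing = 17, completes at 62
  Job 6: processing = 17, completes at 79
Sum of completion times = 237
Average completion time = 237/6 = 39.5

39.5


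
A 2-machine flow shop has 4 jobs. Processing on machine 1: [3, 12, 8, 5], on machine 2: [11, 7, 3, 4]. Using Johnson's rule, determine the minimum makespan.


Apply Johnson's rule:
  Group 1 (a <= b): [(1, 3, 11)]
  Group 2 (a > b): [(2, 12, 7), (4, 5, 4), (3, 8, 3)]
Optimal job order: [1, 2, 4, 3]
Schedule:
  Job 1: M1 done at 3, M2 done at 14
  Job 2: M1 done at 15, M2 done at 22
  Job 4: M1 done at 20, M2 done at 26
  Job 3: M1 done at 28, M2 done at 31
Makespan = 31

31


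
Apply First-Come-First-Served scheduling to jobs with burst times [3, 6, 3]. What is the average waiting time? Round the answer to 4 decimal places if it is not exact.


FCFS order (as given): [3, 6, 3]
Waiting times:
  Job 1: wait = 0
  Job 2: wait = 3
  Job 3: wait = 9
Sum of waiting times = 12
Average waiting time = 12/3 = 4.0

4.0


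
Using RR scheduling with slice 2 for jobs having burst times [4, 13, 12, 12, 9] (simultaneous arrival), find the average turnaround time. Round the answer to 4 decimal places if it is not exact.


Time quantum = 2
Execution trace:
  J1 runs 2 units, time = 2
  J2 runs 2 units, time = 4
  J3 runs 2 units, time = 6
  J4 runs 2 units, time = 8
  J5 runs 2 units, time = 10
  J1 runs 2 units, time = 12
  J2 runs 2 units, time = 14
  J3 runs 2 units, time = 16
  J4 runs 2 units, time = 18
  J5 runs 2 units, time = 20
  J2 runs 2 units, time = 22
  J3 runs 2 units, time = 24
  J4 runs 2 units, time = 26
  J5 runs 2 units, time = 28
  J2 runs 2 units, time = 30
  J3 runs 2 units, time = 32
  J4 runs 2 units, time = 34
  J5 runs 2 units, time = 36
  J2 runs 2 units, time = 38
  J3 runs 2 units, time = 40
  J4 runs 2 units, time = 42
  J5 runs 1 units, time = 43
  J2 runs 2 units, time = 45
  J3 runs 2 units, time = 47
  J4 runs 2 units, time = 49
  J2 runs 1 units, time = 50
Finish times: [12, 50, 47, 49, 43]
Average turnaround = 201/5 = 40.2

40.2


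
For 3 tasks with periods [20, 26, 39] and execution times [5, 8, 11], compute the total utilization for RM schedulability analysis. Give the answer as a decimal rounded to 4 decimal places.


Compute individual utilizations (exact fractions):
  Task 1: C/T = 5/20 = 1/4 (approx. 0.25)
  Task 2: C/T = 8/26 = 4/13 (approx. 0.3077)
  Task 3: C/T = 11/39 (approx. 0.2821)
Total utilization U = 1/4 + 4/13 + 11/39 = 131/156
Rounded to 4 decimal places: U = 0.8397
RM (Liu & Layland) bound for 3 tasks = 0.779763; compare with U = 131/156 (approx. 0.839744)
bound < U <= 1, so the RM sufficient condition is not met (inconclusive; an exact test such as response-time analysis is needed).

0.8397


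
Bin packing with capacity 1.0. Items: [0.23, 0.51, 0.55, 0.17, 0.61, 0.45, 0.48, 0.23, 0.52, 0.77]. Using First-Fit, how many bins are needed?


Place items sequentially using First-Fit:
  Item 0.23 -> new Bin 1
  Item 0.51 -> Bin 1 (now 0.74)
  Item 0.55 -> new Bin 2
  Item 0.17 -> Bin 1 (now 0.91)
  Item 0.61 -> new Bin 3
  Item 0.45 -> Bin 2 (now 1.0)
  Item 0.48 -> new Bin 4
  Item 0.23 -> Bin 3 (now 0.84)
  Item 0.52 -> Bin 4 (now 1.0)
  Item 0.77 -> new Bin 5
Total bins used = 5

5


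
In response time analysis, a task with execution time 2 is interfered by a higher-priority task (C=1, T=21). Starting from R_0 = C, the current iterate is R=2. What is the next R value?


R_next = C + ceil(R_prev / T_hp) * C_hp
ceil(2 / 21) = ceil(0.0952) = 1
Interference = 1 * 1 = 1
R_next = 2 + 1 = 3

3


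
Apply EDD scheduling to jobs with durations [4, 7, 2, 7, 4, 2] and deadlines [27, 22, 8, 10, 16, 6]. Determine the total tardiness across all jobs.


Sort by due date (EDD order): [(2, 6), (2, 8), (7, 10), (4, 16), (7, 22), (4, 27)]
Compute completion times and tardiness:
  Job 1: p=2, d=6, C=2, tardiness=max(0,2-6)=0
  Job 2: p=2, d=8, C=4, tardiness=max(0,4-8)=0
  Job 3: p=7, d=10, C=11, tardiness=max(0,11-10)=1
  Job 4: p=4, d=16, C=15, tardiness=max(0,15-16)=0
  Job 5: p=7, d=22, C=22, tardiness=max(0,22-22)=0
  Job 6: p=4, d=27, C=26, tardiness=max(0,26-27)=0
Total tardiness = 1

1


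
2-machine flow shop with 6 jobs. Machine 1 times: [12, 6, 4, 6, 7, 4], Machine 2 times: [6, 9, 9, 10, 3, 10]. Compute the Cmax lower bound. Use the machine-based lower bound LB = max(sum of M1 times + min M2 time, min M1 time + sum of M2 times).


LB1 = sum(M1 times) + min(M2 times) = 39 + 3 = 42
LB2 = min(M1 times) + sum(M2 times) = 4 + 47 = 51
Lower bound = max(LB1, LB2) = max(42, 51) = 51

51


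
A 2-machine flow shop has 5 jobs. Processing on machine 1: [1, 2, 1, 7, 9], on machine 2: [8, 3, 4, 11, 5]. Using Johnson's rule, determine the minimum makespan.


Apply Johnson's rule:
  Group 1 (a <= b): [(1, 1, 8), (3, 1, 4), (2, 2, 3), (4, 7, 11)]
  Group 2 (a > b): [(5, 9, 5)]
Optimal job order: [1, 3, 2, 4, 5]
Schedule:
  Job 1: M1 done at 1, M2 done at 9
  Job 3: M1 done at 2, M2 done at 13
  Job 2: M1 done at 4, M2 done at 16
  Job 4: M1 done at 11, M2 done at 27
  Job 5: M1 done at 20, M2 done at 32
Makespan = 32

32


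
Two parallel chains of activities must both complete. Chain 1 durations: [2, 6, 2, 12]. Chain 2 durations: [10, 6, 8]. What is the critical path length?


Path A total = 2 + 6 + 2 + 12 = 22
Path B total = 10 + 6 + 8 = 24
Critical path = longest path = max(22, 24) = 24

24


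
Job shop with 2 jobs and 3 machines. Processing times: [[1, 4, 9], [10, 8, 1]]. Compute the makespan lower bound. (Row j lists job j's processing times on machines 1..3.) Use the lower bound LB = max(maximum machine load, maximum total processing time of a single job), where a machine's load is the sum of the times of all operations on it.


Machine loads:
  Machine 1: 1 + 10 = 11
  Machine 2: 4 + 8 = 12
  Machine 3: 9 + 1 = 10
Max machine load = 12
Job totals:
  Job 1: 14
  Job 2: 19
Max job total = 19
Lower bound = max(12, 19) = 19

19


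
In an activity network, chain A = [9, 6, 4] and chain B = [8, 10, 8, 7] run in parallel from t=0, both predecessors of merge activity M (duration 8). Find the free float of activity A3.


ES(A3) = sum of predecessors on chain A = 15
EF(A3) = ES + duration = 15 + 4 = 19
Successor of A3 is M. ES(M) = max(sum(A), sum(B)) = max(19, 33) = 33
Free float = ES(successor) - EF(current) = 33 - 19 = 14

14


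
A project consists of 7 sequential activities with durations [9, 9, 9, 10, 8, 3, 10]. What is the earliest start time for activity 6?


Activity 6 starts after activities 1 through 5 complete.
Predecessor durations: [9, 9, 9, 10, 8]
ES = 9 + 9 + 9 + 10 + 8 = 45

45


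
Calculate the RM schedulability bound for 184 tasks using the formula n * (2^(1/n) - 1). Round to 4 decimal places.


Compute 2^(1/184) = 1.0037742087
Subtract 1: 1.0037742087 - 1 = 0.0037742087
Multiply by n: 184 * 0.0037742087 = 0.6944544008
Round to 4 dp: 0.6945

0.6945


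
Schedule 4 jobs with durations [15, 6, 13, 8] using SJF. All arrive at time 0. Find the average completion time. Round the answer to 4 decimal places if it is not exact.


SJF order (ascending): [6, 8, 13, 15]
Completion times:
  Job 1: burst=6, C=6
  Job 2: burst=8, C=14
  Job 3: burst=13, C=27
  Job 4: burst=15, C=42
Average completion = 89/4 = 22.25

22.25


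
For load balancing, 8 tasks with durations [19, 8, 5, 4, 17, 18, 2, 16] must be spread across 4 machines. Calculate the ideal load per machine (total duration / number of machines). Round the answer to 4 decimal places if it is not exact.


Total processing time = 19 + 8 + 5 + 4 + 17 + 18 + 2 + 16 = 89
Number of machines = 4
Ideal balanced load = 89 / 4 = 22.25

22.25


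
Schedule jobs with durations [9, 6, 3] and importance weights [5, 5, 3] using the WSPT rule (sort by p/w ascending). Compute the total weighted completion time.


Compute p/w ratios and sort ascending (WSPT): [(3, 3), (6, 5), (9, 5)]
Compute weighted completion times:
  Job (p=3,w=3): C=3, w*C=3*3=9
  Job (p=6,w=5): C=9, w*C=5*9=45
  Job (p=9,w=5): C=18, w*C=5*18=90
Total weighted completion time = 144

144


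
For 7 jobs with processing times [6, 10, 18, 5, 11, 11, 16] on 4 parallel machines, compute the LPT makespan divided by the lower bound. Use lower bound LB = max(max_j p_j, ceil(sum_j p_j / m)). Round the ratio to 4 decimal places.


LPT order: [18, 16, 11, 11, 10, 6, 5]
Machine loads after assignment: [18, 21, 21, 17]
LPT makespan = 21
Lower bound = max(max_job, ceil(total/4)) = max(18, 20) = 20
Ratio = 21 / 20 = 1.05

1.05


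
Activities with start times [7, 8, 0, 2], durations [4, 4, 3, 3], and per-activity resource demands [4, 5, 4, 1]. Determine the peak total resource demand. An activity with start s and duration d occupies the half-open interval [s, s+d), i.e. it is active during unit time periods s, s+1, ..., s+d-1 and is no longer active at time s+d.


Each activity i is active on [start_i, start_i + duration_i).
Compute total resource usage per time slot:
  t=0: active resources = [4], total = 4
  t=1: active resources = [4], total = 4
  t=2: active resources = [4, 1], total = 5
  t=3: active resources = [1], total = 1
  t=4: active resources = [1], total = 1
  t=5: active resources = [], total = 0
  t=6: active resources = [], total = 0
  t=7: active resources = [4], total = 4
  t=8: active resources = [4, 5], total = 9
  t=9: active resources = [4, 5], total = 9
  t=10: active resources = [4, 5], total = 9
  t=11: active resources = [5], total = 5
Peak resource demand = 9

9


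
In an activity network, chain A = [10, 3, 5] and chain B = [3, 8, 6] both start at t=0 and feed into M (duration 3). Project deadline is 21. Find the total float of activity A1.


Forward pass: ES(A1) = sum of predecessors on chain A = 0
EF = ES + duration = 0 + 10 = 10
Backward pass: LF(M) = deadline = 21; LS(M) = 21 - 3 = 18
LF(A1) = LS(M) - sum(successors on chain A) = 18 - 8 = 10
LS = LF - duration = 10 - 10 = 0
Total float = LS - ES = 0 - 0 = 0

0


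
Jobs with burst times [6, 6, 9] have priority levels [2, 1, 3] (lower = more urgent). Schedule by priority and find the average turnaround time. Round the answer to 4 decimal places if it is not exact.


Sort by priority (ascending = highest first):
Order: [(1, 6), (2, 6), (3, 9)]
Completion times:
  Priority 1, burst=6, C=6
  Priority 2, burst=6, C=12
  Priority 3, burst=9, C=21
Average turnaround = 39/3 = 13.0

13.0


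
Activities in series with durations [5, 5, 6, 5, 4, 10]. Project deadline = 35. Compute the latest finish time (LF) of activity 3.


LF(activity 3) = deadline - sum of successor durations
Successors: activities 4 through 6 with durations [5, 4, 10]
Sum of successor durations = 19
LF = 35 - 19 = 16

16


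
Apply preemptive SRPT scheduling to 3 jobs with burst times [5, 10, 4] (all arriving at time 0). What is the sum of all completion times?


Since all jobs arrive at t=0, SRPT equals SPT ordering.
SPT order: [4, 5, 10]
Completion times:
  Job 1: p=4, C=4
  Job 2: p=5, C=9
  Job 3: p=10, C=19
Total completion time = 4 + 9 + 19 = 32

32


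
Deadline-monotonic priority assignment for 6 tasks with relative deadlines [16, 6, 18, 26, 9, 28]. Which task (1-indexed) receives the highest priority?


Sort tasks by relative deadline (ascending):
  Task 2: deadline = 6
  Task 5: deadline = 9
  Task 1: deadline = 16
  Task 3: deadline = 18
  Task 4: deadline = 26
  Task 6: deadline = 28
Priority order (highest first): [2, 5, 1, 3, 4, 6]
Highest priority task = 2

2


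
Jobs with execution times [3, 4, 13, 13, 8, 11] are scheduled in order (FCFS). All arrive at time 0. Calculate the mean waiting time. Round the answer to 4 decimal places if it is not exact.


FCFS order (as given): [3, 4, 13, 13, 8, 11]
Waiting times:
  Job 1: wait = 0
  Job 2: wait = 3
  Job 3: wait = 7
  Job 4: wait = 20
  Job 5: wait = 33
  Job 6: wait = 41
Sum of waiting times = 104
Average waiting time = 104/6 = 17.3333

17.3333


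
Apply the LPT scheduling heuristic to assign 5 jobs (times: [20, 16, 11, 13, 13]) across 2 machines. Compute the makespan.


Sort jobs in decreasing order (LPT): [20, 16, 13, 13, 11]
Assign each job to the least loaded machine:
  Machine 1: jobs [20, 13], load = 33
  Machine 2: jobs [16, 13, 11], load = 40
Makespan = max load = 40

40


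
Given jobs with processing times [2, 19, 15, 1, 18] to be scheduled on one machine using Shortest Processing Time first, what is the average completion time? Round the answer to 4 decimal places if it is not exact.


Sort jobs by processing time (SPT order): [1, 2, 15, 18, 19]
Compute completion times sequentially:
  Job 1: processing = 1, completes at 1
  Job 2: processing = 2, completes at 3
  Job 3: processing = 15, completes at 18
  Job 4: processing = 18, completes at 36
  Job 5: processing = 19, completes at 55
Sum of completion times = 113
Average completion time = 113/5 = 22.6

22.6


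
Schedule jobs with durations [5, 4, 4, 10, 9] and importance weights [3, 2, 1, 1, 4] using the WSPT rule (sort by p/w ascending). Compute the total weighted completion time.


Compute p/w ratios and sort ascending (WSPT): [(5, 3), (4, 2), (9, 4), (4, 1), (10, 1)]
Compute weighted completion times:
  Job (p=5,w=3): C=5, w*C=3*5=15
  Job (p=4,w=2): C=9, w*C=2*9=18
  Job (p=9,w=4): C=18, w*C=4*18=72
  Job (p=4,w=1): C=22, w*C=1*22=22
  Job (p=10,w=1): C=32, w*C=1*32=32
Total weighted completion time = 159

159


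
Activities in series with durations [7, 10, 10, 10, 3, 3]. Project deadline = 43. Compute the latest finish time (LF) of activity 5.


LF(activity 5) = deadline - sum of successor durations
Successors: activities 6 through 6 with durations [3]
Sum of successor durations = 3
LF = 43 - 3 = 40

40


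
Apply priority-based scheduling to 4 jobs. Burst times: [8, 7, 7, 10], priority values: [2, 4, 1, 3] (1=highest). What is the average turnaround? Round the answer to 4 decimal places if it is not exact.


Sort by priority (ascending = highest first):
Order: [(1, 7), (2, 8), (3, 10), (4, 7)]
Completion times:
  Priority 1, burst=7, C=7
  Priority 2, burst=8, C=15
  Priority 3, burst=10, C=25
  Priority 4, burst=7, C=32
Average turnaround = 79/4 = 19.75

19.75


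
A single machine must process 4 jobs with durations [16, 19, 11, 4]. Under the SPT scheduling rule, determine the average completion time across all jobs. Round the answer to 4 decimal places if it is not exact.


Sort jobs by processing time (SPT order): [4, 11, 16, 19]
Compute completion times sequentially:
  Job 1: processing = 4, completes at 4
  Job 2: processing = 11, completes at 15
  Job 3: processing = 16, completes at 31
  Job 4: processing = 19, completes at 50
Sum of completion times = 100
Average completion time = 100/4 = 25.0

25.0


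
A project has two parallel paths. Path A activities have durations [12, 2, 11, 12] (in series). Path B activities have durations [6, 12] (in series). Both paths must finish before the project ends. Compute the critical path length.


Path A total = 12 + 2 + 11 + 12 = 37
Path B total = 6 + 12 = 18
Critical path = longest path = max(37, 18) = 37

37


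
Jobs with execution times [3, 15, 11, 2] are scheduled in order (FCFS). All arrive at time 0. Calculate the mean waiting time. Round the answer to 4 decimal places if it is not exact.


FCFS order (as given): [3, 15, 11, 2]
Waiting times:
  Job 1: wait = 0
  Job 2: wait = 3
  Job 3: wait = 18
  Job 4: wait = 29
Sum of waiting times = 50
Average waiting time = 50/4 = 12.5

12.5


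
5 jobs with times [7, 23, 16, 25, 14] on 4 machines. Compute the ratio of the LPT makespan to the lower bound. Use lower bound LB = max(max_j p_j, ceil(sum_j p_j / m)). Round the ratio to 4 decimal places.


LPT order: [25, 23, 16, 14, 7]
Machine loads after assignment: [25, 23, 16, 21]
LPT makespan = 25
Lower bound = max(max_job, ceil(total/4)) = max(25, 22) = 25
Ratio = 25 / 25 = 1.0

1.0


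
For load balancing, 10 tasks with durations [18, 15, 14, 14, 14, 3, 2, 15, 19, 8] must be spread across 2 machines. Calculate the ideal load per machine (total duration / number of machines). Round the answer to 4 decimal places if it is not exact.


Total processing time = 18 + 15 + 14 + 14 + 14 + 3 + 2 + 15 + 19 + 8 = 122
Number of machines = 2
Ideal balanced load = 122 / 2 = 61.0

61.0


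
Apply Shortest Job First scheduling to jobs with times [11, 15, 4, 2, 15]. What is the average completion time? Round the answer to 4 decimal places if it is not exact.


SJF order (ascending): [2, 4, 11, 15, 15]
Completion times:
  Job 1: burst=2, C=2
  Job 2: burst=4, C=6
  Job 3: burst=11, C=17
  Job 4: burst=15, C=32
  Job 5: burst=15, C=47
Average completion = 104/5 = 20.8

20.8


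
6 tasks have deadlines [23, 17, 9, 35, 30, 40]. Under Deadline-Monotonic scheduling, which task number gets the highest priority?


Sort tasks by relative deadline (ascending):
  Task 3: deadline = 9
  Task 2: deadline = 17
  Task 1: deadline = 23
  Task 5: deadline = 30
  Task 4: deadline = 35
  Task 6: deadline = 40
Priority order (highest first): [3, 2, 1, 5, 4, 6]
Highest priority task = 3

3


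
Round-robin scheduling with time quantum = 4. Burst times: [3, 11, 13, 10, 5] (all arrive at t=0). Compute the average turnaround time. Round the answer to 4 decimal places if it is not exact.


Time quantum = 4
Execution trace:
  J1 runs 3 units, time = 3
  J2 runs 4 units, time = 7
  J3 runs 4 units, time = 11
  J4 runs 4 units, time = 15
  J5 runs 4 units, time = 19
  J2 runs 4 units, time = 23
  J3 runs 4 units, time = 27
  J4 runs 4 units, time = 31
  J5 runs 1 units, time = 32
  J2 runs 3 units, time = 35
  J3 runs 4 units, time = 39
  J4 runs 2 units, time = 41
  J3 runs 1 units, time = 42
Finish times: [3, 35, 42, 41, 32]
Average turnaround = 153/5 = 30.6

30.6


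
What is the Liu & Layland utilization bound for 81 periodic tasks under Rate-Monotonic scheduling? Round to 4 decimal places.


Compute 2^(1/81) = 1.0085940916
Subtract 1: 1.0085940916 - 1 = 0.0085940916
Multiply by n: 81 * 0.0085940916 = 0.6961214196
Round to 4 dp: 0.6961

0.6961
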